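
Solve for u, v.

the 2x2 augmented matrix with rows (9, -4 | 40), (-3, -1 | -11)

(4, -1)

Forward elimination on [A|b]:
R2 <- R2 - (-1/3)*R1:  [    0  -7/3   7/3 ]
Row echelon form:
[ 9    -4  |   40 ]
[ 0  -7/3  |  7/3 ]
Back-substitution:
v = (7/3) / (-7/3) = -1
u = (40 - (-4)*(-1)) / 9 = 4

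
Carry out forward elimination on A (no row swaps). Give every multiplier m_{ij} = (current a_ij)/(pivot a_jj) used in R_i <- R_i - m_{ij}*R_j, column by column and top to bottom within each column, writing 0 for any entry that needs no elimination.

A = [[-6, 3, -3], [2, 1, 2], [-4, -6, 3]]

Forward elimination:
R2 <- R2 - (-1/3)*R1:  [ 0  2  1 ]
R3 <- R3 - (2/3)*R1:  [  0  -8   5 ]
R3 <- R3 - (-4)*R2:  [ 0  0  9 ]
Multipliers (in order of application): m_{21} = -1/3, m_{31} = 2/3, m_{32} = -4

multipliers: -1/3, 2/3, -4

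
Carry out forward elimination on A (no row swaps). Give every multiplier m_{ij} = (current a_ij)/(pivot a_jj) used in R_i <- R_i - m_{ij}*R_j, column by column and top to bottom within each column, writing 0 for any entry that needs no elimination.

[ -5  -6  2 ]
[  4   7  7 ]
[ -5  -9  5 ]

multipliers: -4/5, 1, -15/11

Forward elimination:
R2 <- R2 - (-4/5)*R1:  [    0  11/5  43/5 ]
R3 <- R3 - (1)*R1:  [  0  -3   3 ]
R3 <- R3 - (-15/11)*R2:  [      0       0  162/11 ]
Multipliers (in order of application): m_{21} = -4/5, m_{31} = 1, m_{32} = -15/11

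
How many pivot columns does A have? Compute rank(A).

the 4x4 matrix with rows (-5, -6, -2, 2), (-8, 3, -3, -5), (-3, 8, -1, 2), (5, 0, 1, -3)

rank(A) = 4

Row reduction:
R2 <- R2 - (8/5)*R1:  [     0   63/5    1/5  -41/5 ]
R3 <- R3 - (3/5)*R1:  [    0  58/5   1/5   4/5 ]
R4 <- R4 - (-1)*R1:  [  0  -6  -1  -1 ]
R3 <- R3 - (58/63)*R2:  [      0       0    1/63  526/63 ]
R4 <- R4 - (-10/21)*R2:  [       0        0   -19/21  -103/21 ]
R4 <- R4 - (-57)*R3:  [   0    0    0  471 ]
Row echelon form:
[ -5    -6    -2       2 ]
[  0  63/5   1/5   -41/5 ]
[  0     0  1/63  526/63 ]
[  0     0     0     471 ]
Nonzero rows / pivot columns: 4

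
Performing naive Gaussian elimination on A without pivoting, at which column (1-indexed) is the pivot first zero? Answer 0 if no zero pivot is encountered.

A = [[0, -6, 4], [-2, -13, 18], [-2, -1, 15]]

first zero-pivot column = 1

Naive forward elimination:
Pivot entry (1,1) is zero but row 2 has -2 in column 1 -> naive elimination stops; a row interchange (e.g. R1 <-> R2) would be required here.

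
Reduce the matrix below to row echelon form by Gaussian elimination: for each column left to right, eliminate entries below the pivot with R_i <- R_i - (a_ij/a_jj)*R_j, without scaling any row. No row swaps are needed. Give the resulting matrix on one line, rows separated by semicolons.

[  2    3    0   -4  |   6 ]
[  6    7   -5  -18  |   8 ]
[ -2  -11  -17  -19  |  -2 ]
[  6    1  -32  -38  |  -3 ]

Forward elimination:
R2 <- R2 - (3)*R1:  [   0   -2   -5   -6  -10 ]
R3 <- R3 - (-1)*R1:  [   0   -8  -17  -23    4 ]
R4 <- R4 - (3)*R1:  [   0   -8  -32  -26  -21 ]
R3 <- R3 - (4)*R2:  [  0   0   3   1  44 ]
R4 <- R4 - (4)*R2:  [   0    0  -12   -2   19 ]
R4 <- R4 - (-4)*R3:  [   0    0    0    2  195 ]
Row echelon form:
[ 2   3   0  -4  |    6 ]
[ 0  -2  -5  -6  |  -10 ]
[ 0   0   3   1  |   44 ]
[ 0   0   0   2  |  195 ]

REF = [2 3 0 -4 6; 0 -2 -5 -6 -10; 0 0 3 1 44; 0 0 0 2 195]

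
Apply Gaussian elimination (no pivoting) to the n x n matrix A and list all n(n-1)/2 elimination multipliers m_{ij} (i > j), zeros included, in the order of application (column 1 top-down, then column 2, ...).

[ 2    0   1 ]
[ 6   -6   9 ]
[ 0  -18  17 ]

Forward elimination:
R2 <- R2 - (3)*R1:  [  0  -6   6 ]
R3: entry in column 1 is already 0 -> m_{31} = 0 (no row operation needed)
R3 <- R3 - (3)*R2:  [  0   0  -1 ]
Multipliers (in order of application): m_{21} = 3, m_{31} = 0, m_{32} = 3

multipliers: 3, 0, 3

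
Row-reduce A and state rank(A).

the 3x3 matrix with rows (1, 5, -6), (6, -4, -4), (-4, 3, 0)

Row reduction:
R2 <- R2 - (6)*R1:  [   0  -34   32 ]
R3 <- R3 - (-4)*R1:  [   0   23  -24 ]
R3 <- R3 - (-23/34)*R2:  [      0       0  -40/17 ]
Row echelon form:
[ 1    5      -6 ]
[ 0  -34      32 ]
[ 0    0  -40/17 ]
Nonzero rows / pivot columns: 3

rank(A) = 3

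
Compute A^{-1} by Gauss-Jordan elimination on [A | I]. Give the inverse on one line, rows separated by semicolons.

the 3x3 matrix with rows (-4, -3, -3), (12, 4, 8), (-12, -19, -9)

inverse = [29/10 3/4 -3/10; 3/10 0 -1/10; -9/2 -1 1/2]

Gauss-Jordan on [A | I]:
R1 <- (1/-4)*R1:  [    1   3/4   3/4  |  -1/4     0     0 ]
R2 <- R2 - (12)*R1:  [  0  -5  -1  |   3   1   0 ]
R3 <- R3 - (-12)*R1:  [   0  -10    0  |   -3    0    1 ]
R2 <- (1/-5)*R2:  [    0     1   1/5  |  -3/5  -1/5     0 ]
R1 <- R1 - (3/4)*R2:  [    1     0   3/5  |   1/5  3/20     0 ]
R3 <- R3 - (-10)*R2:  [  0   0   2  |  -9  -2   1 ]
R3 <- (1/2)*R3:  [    0     0     1  |  -9/2    -1   1/2 ]
R1 <- R1 - (3/5)*R3:  [     1      0      0  |  29/10    3/4  -3/10 ]
R2 <- R2 - (1/5)*R3:  [     0      1      0  |   3/10      0  -1/10 ]
Right block of [I | A^{-1}] is the inverse:
[ 29/10  3/4  -3/10 ]
[  3/10    0  -1/10 ]
[  -9/2   -1    1/2 ]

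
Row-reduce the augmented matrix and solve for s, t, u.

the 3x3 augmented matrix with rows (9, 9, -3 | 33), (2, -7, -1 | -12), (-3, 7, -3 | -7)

(3, 2, 4)

Forward elimination on [A|b]:
R2 <- R2 - (2/9)*R1:  [     0     -9   -1/3  -58/3 ]
R3 <- R3 - (-1/3)*R1:  [  0  10  -4   4 ]
R3 <- R3 - (-10/9)*R2:  [       0        0  -118/27  -472/27 ]
Row echelon form:
[ 9   9       -3  |       33 ]
[ 0  -9     -1/3  |    -58/3 ]
[ 0   0  -118/27  |  -472/27 ]
Back-substitution:
u = (-472/27) / (-118/27) = 4
t = (-58/3 - (-1/3)*(4)) / -9 = 2
s = (33 - (9)*(2) - (-3)*(4)) / 9 = 3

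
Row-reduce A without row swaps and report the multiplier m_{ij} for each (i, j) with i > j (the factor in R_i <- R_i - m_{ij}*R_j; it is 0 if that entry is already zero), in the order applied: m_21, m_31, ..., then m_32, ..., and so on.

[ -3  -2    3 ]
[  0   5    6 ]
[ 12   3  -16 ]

multipliers: 0, -4, -1

Forward elimination:
R2: entry in column 1 is already 0 -> m_{21} = 0 (no row operation needed)
R3 <- R3 - (-4)*R1:  [  0  -5  -4 ]
R3 <- R3 - (-1)*R2:  [ 0  0  2 ]
Multipliers (in order of application): m_{21} = 0, m_{31} = -4, m_{32} = -1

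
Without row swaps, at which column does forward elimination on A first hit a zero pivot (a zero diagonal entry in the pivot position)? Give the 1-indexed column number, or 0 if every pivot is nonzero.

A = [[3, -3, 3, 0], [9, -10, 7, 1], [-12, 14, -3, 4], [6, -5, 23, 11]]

first zero-pivot column = 0

Naive forward elimination:
R2 <- R2 - (3)*R1:  [  0  -1  -2   1 ]
R3 <- R3 - (-4)*R1:  [ 0  2  9  4 ]
R4 <- R4 - (2)*R1:  [  0   1  17  11 ]
R3 <- R3 - (-2)*R2:  [ 0  0  5  6 ]
R4 <- R4 - (-1)*R2:  [  0   0  15  12 ]
R4 <- R4 - (3)*R3:  [  0   0   0  -6 ]
All pivots nonzero; naive elimination completes without hitting a zero pivot.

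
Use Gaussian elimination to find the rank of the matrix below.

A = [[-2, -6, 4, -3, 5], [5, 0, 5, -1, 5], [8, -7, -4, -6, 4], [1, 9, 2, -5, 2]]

Row reduction:
R2 <- R2 - (-5/2)*R1:  [     0    -15     15  -17/2   35/2 ]
R3 <- R3 - (-4)*R1:  [   0  -31   12  -18   24 ]
R4 <- R4 - (-1/2)*R1:  [     0      6      4  -13/2    9/2 ]
R3 <- R3 - (31/15)*R2:  [      0       0     -19  -13/30   -73/6 ]
R4 <- R4 - (-2/5)*R2:  [      0       0      10  -99/10    23/2 ]
R4 <- R4 - (-10/19)*R3:  [         0          0          0  -5773/570    581/114 ]
Row echelon form:
[ -2   -6    4         -3        5 ]
[  0  -15   15      -17/2     35/2 ]
[  0    0  -19     -13/30    -73/6 ]
[  0    0    0  -5773/570  581/114 ]
Nonzero rows / pivot columns: 4

rank(A) = 4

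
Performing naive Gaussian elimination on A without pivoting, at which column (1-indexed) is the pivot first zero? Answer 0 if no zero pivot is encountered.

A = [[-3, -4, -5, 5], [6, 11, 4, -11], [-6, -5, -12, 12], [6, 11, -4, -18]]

Naive forward elimination:
R2 <- R2 - (-2)*R1:  [  0   3  -6  -1 ]
R3 <- R3 - (2)*R1:  [  0   3  -2   2 ]
R4 <- R4 - (-2)*R1:  [   0    3  -14   -8 ]
R3 <- R3 - (1)*R2:  [ 0  0  4  3 ]
R4 <- R4 - (1)*R2:  [  0   0  -8  -7 ]
R4 <- R4 - (-2)*R3:  [  0   0   0  -1 ]
All pivots nonzero; naive elimination completes without hitting a zero pivot.

first zero-pivot column = 0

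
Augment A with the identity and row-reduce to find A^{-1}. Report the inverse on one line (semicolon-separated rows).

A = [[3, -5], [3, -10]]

Gauss-Jordan on [A | I]:
R1 <- (1/3)*R1:  [    1  -5/3  |   1/3     0 ]
R2 <- R2 - (3)*R1:  [  0  -5  |  -1   1 ]
R2 <- (1/-5)*R2:  [    0     1  |   1/5  -1/5 ]
R1 <- R1 - (-5/3)*R2:  [    1     0  |   2/3  -1/3 ]
Right block of [I | A^{-1}] is the inverse:
[ 2/3  -1/3 ]
[ 1/5  -1/5 ]

inverse = [2/3 -1/3; 1/5 -1/5]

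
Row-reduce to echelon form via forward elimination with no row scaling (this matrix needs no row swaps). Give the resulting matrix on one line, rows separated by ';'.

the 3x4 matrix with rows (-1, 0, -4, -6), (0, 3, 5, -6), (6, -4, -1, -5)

Forward elimination:
R3 <- R3 - (-6)*R1:  [   0   -4  -25  -41 ]
R3 <- R3 - (-4/3)*R2:  [     0      0  -55/3    -49 ]
Row echelon form:
[ -1  0     -4   -6 ]
[  0  3      5   -6 ]
[  0  0  -55/3  -49 ]

REF = [-1 0 -4 -6; 0 3 5 -6; 0 0 -55/3 -49]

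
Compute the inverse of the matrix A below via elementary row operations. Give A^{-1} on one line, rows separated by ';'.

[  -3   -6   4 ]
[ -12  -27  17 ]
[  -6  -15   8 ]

Gauss-Jordan on [A | I]:
R1 <- (1/-3)*R1:  [    1     2  -4/3  |  -1/3     0     0 ]
R2 <- R2 - (-12)*R1:  [  0  -3   1  |  -4   1   0 ]
R3 <- R3 - (-6)*R1:  [  0  -3   0  |  -2   0   1 ]
R2 <- (1/-3)*R2:  [    0     1  -1/3  |   4/3  -1/3     0 ]
R1 <- R1 - (2)*R2:  [    1     0  -2/3  |    -3   2/3     0 ]
R3 <- R3 - (-3)*R2:  [  0   0  -1  |   2  -1   1 ]
R3 <- (1/-1)*R3:  [  0   0   1  |  -2   1  -1 ]
R1 <- R1 - (-2/3)*R3:  [     1      0      0  |  -13/3    4/3   -2/3 ]
R2 <- R2 - (-1/3)*R3:  [    0     1     0  |   2/3     0  -1/3 ]
Right block of [I | A^{-1}] is the inverse:
[ -13/3  4/3  -2/3 ]
[   2/3    0  -1/3 ]
[    -2    1    -1 ]

inverse = [-13/3 4/3 -2/3; 2/3 0 -1/3; -2 1 -1]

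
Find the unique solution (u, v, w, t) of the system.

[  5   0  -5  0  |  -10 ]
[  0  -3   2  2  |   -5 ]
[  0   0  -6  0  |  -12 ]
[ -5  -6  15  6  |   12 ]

(0, 3, 2, 0)

Forward elimination on [A|b]:
R4 <- R4 - (-1)*R1:  [  0  -6  10   6   2 ]
R4 <- R4 - (2)*R2:  [  0   0   6   2  12 ]
R4 <- R4 - (-1)*R3:  [ 0  0  0  2  0 ]
Row echelon form:
[ 5   0  -5  0  |  -10 ]
[ 0  -3   2  2  |   -5 ]
[ 0   0  -6  0  |  -12 ]
[ 0   0   0  2  |    0 ]
Back-substitution:
t = (0) / 2 = 0
w = (-12) / -6 = 2
v = (-5 - (2)*(2) - (2)*(0)) / -3 = 3
u = (-10 - (-5)*(2)) / 5 = 0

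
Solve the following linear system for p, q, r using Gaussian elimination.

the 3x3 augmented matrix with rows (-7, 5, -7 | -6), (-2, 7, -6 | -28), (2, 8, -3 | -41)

Forward elimination on [A|b]:
R2 <- R2 - (2/7)*R1:  [      0    39/7      -4  -184/7 ]
R3 <- R3 - (-2/7)*R1:  [      0    66/7      -5  -299/7 ]
R3 <- R3 - (22/13)*R2:  [     0      0  23/13  23/13 ]
Row echelon form:
[ -7     5     -7  |      -6 ]
[  0  39/7     -4  |  -184/7 ]
[  0     0  23/13  |   23/13 ]
Back-substitution:
r = (23/13) / (23/13) = 1
q = (-184/7 - (-4)*(1)) / (39/7) = -4
p = (-6 - (5)*(-4) - (-7)*(1)) / -7 = -3

(-3, -4, 1)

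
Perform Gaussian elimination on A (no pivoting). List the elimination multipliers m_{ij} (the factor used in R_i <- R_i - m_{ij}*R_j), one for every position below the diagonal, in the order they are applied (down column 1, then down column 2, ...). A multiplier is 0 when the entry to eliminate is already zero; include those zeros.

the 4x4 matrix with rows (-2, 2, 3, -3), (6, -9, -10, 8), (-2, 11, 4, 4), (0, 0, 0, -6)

multipliers: -3, 1, 0, -3, 0, 0

Forward elimination:
R2 <- R2 - (-3)*R1:  [  0  -3  -1  -1 ]
R3 <- R3 - (1)*R1:  [ 0  9  1  7 ]
R4: entry in column 1 is already 0 -> m_{41} = 0 (no row operation needed)
R3 <- R3 - (-3)*R2:  [  0   0  -2   4 ]
R4: entry in column 2 is already 0 -> m_{42} = 0 (no row operation needed)
R4: entry in column 3 is already 0 -> m_{43} = 0 (no row operation needed)
Multipliers (in order of application): m_{21} = -3, m_{31} = 1, m_{41} = 0, m_{32} = -3, m_{42} = 0, m_{43} = 0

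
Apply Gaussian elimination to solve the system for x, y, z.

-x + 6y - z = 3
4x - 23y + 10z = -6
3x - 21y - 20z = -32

Forward elimination on [A|b]:
R2 <- R2 - (-4)*R1:  [ 0  1  6  6 ]
R3 <- R3 - (-3)*R1:  [   0   -3  -23  -23 ]
R3 <- R3 - (-3)*R2:  [  0   0  -5  -5 ]
Row echelon form:
[ -1  6  -1  |   3 ]
[  0  1   6  |   6 ]
[  0  0  -5  |  -5 ]
Back-substitution:
z = (-5) / -5 = 1
y = (6 - (6)*(1)) / 1 = 0
x = (3 - (6)*(0) - (-1)*(1)) / -1 = -4

(-4, 0, 1)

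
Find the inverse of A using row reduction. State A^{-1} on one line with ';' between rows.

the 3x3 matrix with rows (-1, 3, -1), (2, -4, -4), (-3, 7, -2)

Gauss-Jordan on [A | I]:
R1 <- (1/-1)*R1:  [  1  -3   1  |  -1   0   0 ]
R2 <- R2 - (2)*R1:  [  0   2  -6  |   2   1   0 ]
R3 <- R3 - (-3)*R1:  [  0  -2   1  |  -3   0   1 ]
R2 <- (1/2)*R2:  [   0    1   -3  |    1  1/2    0 ]
R1 <- R1 - (-3)*R2:  [   1    0   -8  |    2  3/2    0 ]
R3 <- R3 - (-2)*R2:  [  0   0  -5  |  -1   1   1 ]
R3 <- (1/-5)*R3:  [    0     0     1  |   1/5  -1/5  -1/5 ]
R1 <- R1 - (-8)*R3:  [     1      0      0  |   18/5  -1/10   -8/5 ]
R2 <- R2 - (-3)*R3:  [     0      1      0  |    8/5  -1/10   -3/5 ]
Right block of [I | A^{-1}] is the inverse:
[ 18/5  -1/10  -8/5 ]
[  8/5  -1/10  -3/5 ]
[  1/5   -1/5  -1/5 ]

inverse = [18/5 -1/10 -8/5; 8/5 -1/10 -3/5; 1/5 -1/5 -1/5]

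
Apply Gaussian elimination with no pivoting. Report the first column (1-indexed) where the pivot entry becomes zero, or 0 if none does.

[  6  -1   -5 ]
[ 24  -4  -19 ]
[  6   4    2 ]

Naive forward elimination:
R2 <- R2 - (4)*R1:  [ 0  0  1 ]
R3 <- R3 - (1)*R1:  [ 0  5  7 ]
Matrix at this point:
[ 6  -1  -5 ]
[ 0   0   1 ]
[ 0   5   7 ]
Pivot entry (2,2) is zero but row 3 has 5 in column 2 -> naive elimination stops; a row interchange (e.g. R2 <-> R3) would be required here.

first zero-pivot column = 2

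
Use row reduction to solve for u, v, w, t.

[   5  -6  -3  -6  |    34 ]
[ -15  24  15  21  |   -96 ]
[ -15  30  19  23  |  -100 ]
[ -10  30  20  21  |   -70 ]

(5, -4, 5, 0)

Forward elimination on [A|b]:
R2 <- R2 - (-3)*R1:  [ 0  6  6  3  6 ]
R3 <- R3 - (-3)*R1:  [  0  12  10   5   2 ]
R4 <- R4 - (-2)*R1:  [  0  18  14   9  -2 ]
R3 <- R3 - (2)*R2:  [   0    0   -2   -1  -10 ]
R4 <- R4 - (3)*R2:  [   0    0   -4    0  -20 ]
R4 <- R4 - (2)*R3:  [ 0  0  0  2  0 ]
Row echelon form:
[ 5  -6  -3  -6  |   34 ]
[ 0   6   6   3  |    6 ]
[ 0   0  -2  -1  |  -10 ]
[ 0   0   0   2  |    0 ]
Back-substitution:
t = (0) / 2 = 0
w = (-10 - (-1)*(0)) / -2 = 5
v = (6 - (6)*(5) - (3)*(0)) / 6 = -4
u = (34 - (-6)*(-4) - (-3)*(5) - (-6)*(0)) / 5 = 5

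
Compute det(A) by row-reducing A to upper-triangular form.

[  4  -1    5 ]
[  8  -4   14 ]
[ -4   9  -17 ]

Forward elimination:
R2 <- R2 - (2)*R1:  [  0  -2   4 ]
R3 <- R3 - (-1)*R1:  [   0    8  -12 ]
R3 <- R3 - (-4)*R2:  [ 0  0  4 ]
Upper-triangular form:
[ 4  -1  5 ]
[ 0  -2  4 ]
[ 0   0  4 ]
det(A) = (-1)^0 * (4) * (-2) * (4) = -32  (0 row swaps -> sign +1)

det(A) = -32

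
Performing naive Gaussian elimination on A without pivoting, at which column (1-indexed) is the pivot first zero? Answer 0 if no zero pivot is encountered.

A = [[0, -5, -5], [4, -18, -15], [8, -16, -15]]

Naive forward elimination:
Pivot entry (1,1) is zero but row 2 has 4 in column 1 -> naive elimination stops; a row interchange (e.g. R1 <-> R2) would be required here.

first zero-pivot column = 1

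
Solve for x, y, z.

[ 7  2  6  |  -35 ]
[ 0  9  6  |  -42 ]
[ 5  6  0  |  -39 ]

Forward elimination on [A|b]:
R3 <- R3 - (5/7)*R1:  [     0   32/7  -30/7    -14 ]
R3 <- R3 - (32/63)*R2:  [     0      0  -22/3   22/3 ]
Row echelon form:
[ 7  2      6  |   -35 ]
[ 0  9      6  |   -42 ]
[ 0  0  -22/3  |  22/3 ]
Back-substitution:
z = (22/3) / (-22/3) = -1
y = (-42 - (6)*(-1)) / 9 = -4
x = (-35 - (2)*(-4) - (6)*(-1)) / 7 = -3

(-3, -4, -1)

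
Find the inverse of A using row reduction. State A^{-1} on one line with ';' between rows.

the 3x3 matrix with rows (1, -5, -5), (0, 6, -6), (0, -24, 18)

inverse = [1 -35/6 -5/3; 0 -1/2 -1/6; 0 -2/3 -1/6]

Gauss-Jordan on [A | I]:
R2 <- (1/6)*R2:  [   0    1   -1  |    0  1/6    0 ]
R1 <- R1 - (-5)*R2:  [   1    0  -10  |    1  5/6    0 ]
R3 <- R3 - (-24)*R2:  [  0   0  -6  |   0   4   1 ]
R3 <- (1/-6)*R3:  [    0     0     1  |     0  -2/3  -1/6 ]
R1 <- R1 - (-10)*R3:  [     1      0      0  |      1  -35/6   -5/3 ]
R2 <- R2 - (-1)*R3:  [    0     1     0  |     0  -1/2  -1/6 ]
Right block of [I | A^{-1}] is the inverse:
[ 1  -35/6  -5/3 ]
[ 0   -1/2  -1/6 ]
[ 0   -2/3  -1/6 ]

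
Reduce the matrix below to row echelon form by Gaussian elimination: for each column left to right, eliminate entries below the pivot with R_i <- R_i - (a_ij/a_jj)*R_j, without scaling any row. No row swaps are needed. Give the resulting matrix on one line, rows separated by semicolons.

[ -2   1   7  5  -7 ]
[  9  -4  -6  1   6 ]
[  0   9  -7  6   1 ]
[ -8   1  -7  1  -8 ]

Forward elimination:
R2 <- R2 - (-9/2)*R1:  [     0    1/2   51/2   47/2  -51/2 ]
R4 <- R4 - (4)*R1:  [   0   -3  -35  -19   20 ]
R3 <- R3 - (18)*R2:  [    0     0  -466  -417   460 ]
R4 <- R4 - (-6)*R2:  [    0     0   118   122  -133 ]
R4 <- R4 - (-59/233)*R3:  [         0          0          0   3823/233  -3849/233 ]
Row echelon form:
[ -2    1     7         5         -7 ]
[  0  1/2  51/2      47/2      -51/2 ]
[  0    0  -466      -417        460 ]
[  0    0     0  3823/233  -3849/233 ]

REF = [-2 1 7 5 -7; 0 1/2 51/2 47/2 -51/2; 0 0 -466 -417 460; 0 0 0 3823/233 -3849/233]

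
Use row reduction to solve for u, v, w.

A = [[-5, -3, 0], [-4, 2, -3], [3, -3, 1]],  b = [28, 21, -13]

Forward elimination on [A|b]:
R2 <- R2 - (4/5)*R1:  [    0  22/5    -3  -7/5 ]
R3 <- R3 - (-3/5)*R1:  [     0  -24/5      1   19/5 ]
R3 <- R3 - (-12/11)*R2:  [      0       0  -25/11   25/11 ]
Row echelon form:
[ -5    -3       0  |     28 ]
[  0  22/5      -3  |   -7/5 ]
[  0     0  -25/11  |  25/11 ]
Back-substitution:
w = (25/11) / (-25/11) = -1
v = (-7/5 - (-3)*(-1)) / (22/5) = -1
u = (28 - (-3)*(-1)) / -5 = -5

(-5, -1, -1)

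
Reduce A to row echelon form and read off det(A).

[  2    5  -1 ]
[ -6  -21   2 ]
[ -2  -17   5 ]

Forward elimination:
R2 <- R2 - (-3)*R1:  [  0  -6  -1 ]
R3 <- R3 - (-1)*R1:  [   0  -12    4 ]
R3 <- R3 - (2)*R2:  [ 0  0  6 ]
Upper-triangular form:
[ 2   5  -1 ]
[ 0  -6  -1 ]
[ 0   0   6 ]
det(A) = (-1)^0 * (2) * (-6) * (6) = -72  (0 row swaps -> sign +1)

det(A) = -72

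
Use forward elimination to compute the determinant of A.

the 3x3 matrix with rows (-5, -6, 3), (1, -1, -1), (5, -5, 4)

det(A) = 99

Forward elimination:
R2 <- R2 - (-1/5)*R1:  [     0  -11/5   -2/5 ]
R3 <- R3 - (-1)*R1:  [   0  -11    7 ]
R3 <- R3 - (5)*R2:  [ 0  0  9 ]
Upper-triangular form:
[ -5     -6     3 ]
[  0  -11/5  -2/5 ]
[  0      0     9 ]
det(A) = (-1)^0 * (-5) * (-11/5) * (9) = 99  (0 row swaps -> sign +1)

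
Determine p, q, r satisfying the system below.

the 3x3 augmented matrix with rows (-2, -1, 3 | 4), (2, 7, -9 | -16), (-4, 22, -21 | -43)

Forward elimination on [A|b]:
R2 <- R2 - (-1)*R1:  [   0    6   -6  -12 ]
R3 <- R3 - (2)*R1:  [   0   24  -27  -51 ]
R3 <- R3 - (4)*R2:  [  0   0  -3  -3 ]
Row echelon form:
[ -2  -1   3  |    4 ]
[  0   6  -6  |  -12 ]
[  0   0  -3  |   -3 ]
Back-substitution:
r = (-3) / -3 = 1
q = (-12 - (-6)*(1)) / 6 = -1
p = (4 - (-1)*(-1) - (3)*(1)) / -2 = 0

(0, -1, 1)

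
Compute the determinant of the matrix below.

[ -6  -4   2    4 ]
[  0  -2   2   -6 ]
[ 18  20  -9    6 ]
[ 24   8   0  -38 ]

Forward elimination:
R3 <- R3 - (-3)*R1:  [  0   8  -3  18 ]
R4 <- R4 - (-4)*R1:  [   0   -8    8  -22 ]
R3 <- R3 - (-4)*R2:  [  0   0   5  -6 ]
R4 <- R4 - (4)*R2:  [ 0  0  0  2 ]
Upper-triangular form:
[ -6  -4  2   4 ]
[  0  -2  2  -6 ]
[  0   0  5  -6 ]
[  0   0  0   2 ]
det(A) = (-1)^0 * (-6) * (-2) * (5) * (2) = 120  (0 row swaps -> sign +1)

det(A) = 120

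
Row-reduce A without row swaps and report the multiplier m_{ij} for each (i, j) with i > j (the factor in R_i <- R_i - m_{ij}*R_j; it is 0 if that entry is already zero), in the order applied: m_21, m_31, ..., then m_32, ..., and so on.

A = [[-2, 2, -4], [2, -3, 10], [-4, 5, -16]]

multipliers: -1, 2, -1

Forward elimination:
R2 <- R2 - (-1)*R1:  [  0  -1   6 ]
R3 <- R3 - (2)*R1:  [  0   1  -8 ]
R3 <- R3 - (-1)*R2:  [  0   0  -2 ]
Multipliers (in order of application): m_{21} = -1, m_{31} = 2, m_{32} = -1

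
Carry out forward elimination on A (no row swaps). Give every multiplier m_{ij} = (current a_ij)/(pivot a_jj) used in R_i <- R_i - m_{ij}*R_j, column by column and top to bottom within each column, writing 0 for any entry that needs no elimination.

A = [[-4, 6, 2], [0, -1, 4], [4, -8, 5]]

Forward elimination:
R2: entry in column 1 is already 0 -> m_{21} = 0 (no row operation needed)
R3 <- R3 - (-1)*R1:  [  0  -2   7 ]
R3 <- R3 - (2)*R2:  [  0   0  -1 ]
Multipliers (in order of application): m_{21} = 0, m_{31} = -1, m_{32} = 2

multipliers: 0, -1, 2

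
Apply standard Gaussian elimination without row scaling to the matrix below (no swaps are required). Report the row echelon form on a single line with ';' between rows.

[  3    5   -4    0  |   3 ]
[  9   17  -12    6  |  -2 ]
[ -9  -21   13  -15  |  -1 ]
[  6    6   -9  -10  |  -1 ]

REF = [3 5 -4 0 3; 0 2 0 6 -11; 0 0 1 3 -25; 0 0 0 5 -54]

Forward elimination:
R2 <- R2 - (3)*R1:  [   0    2    0    6  -11 ]
R3 <- R3 - (-3)*R1:  [   0   -6    1  -15    8 ]
R4 <- R4 - (2)*R1:  [   0   -4   -1  -10   -7 ]
R3 <- R3 - (-3)*R2:  [   0    0    1    3  -25 ]
R4 <- R4 - (-2)*R2:  [   0    0   -1    2  -29 ]
R4 <- R4 - (-1)*R3:  [   0    0    0    5  -54 ]
Row echelon form:
[ 3  5  -4  0  |    3 ]
[ 0  2   0  6  |  -11 ]
[ 0  0   1  3  |  -25 ]
[ 0  0   0  5  |  -54 ]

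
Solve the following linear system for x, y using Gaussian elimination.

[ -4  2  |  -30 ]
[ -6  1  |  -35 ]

Forward elimination on [A|b]:
R2 <- R2 - (3/2)*R1:  [  0  -2  10 ]
Row echelon form:
[ -4   2  |  -30 ]
[  0  -2  |   10 ]
Back-substitution:
y = (10) / -2 = -5
x = (-30 - (2)*(-5)) / -4 = 5

(5, -5)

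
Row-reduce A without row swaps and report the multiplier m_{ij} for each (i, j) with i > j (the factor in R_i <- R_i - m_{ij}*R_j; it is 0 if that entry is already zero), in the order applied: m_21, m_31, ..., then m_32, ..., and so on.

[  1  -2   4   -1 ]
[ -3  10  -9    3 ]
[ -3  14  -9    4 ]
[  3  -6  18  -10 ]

multipliers: -3, -3, 3, 2, 0, -2

Forward elimination:
R2 <- R2 - (-3)*R1:  [ 0  4  3  0 ]
R3 <- R3 - (-3)*R1:  [ 0  8  3  1 ]
R4 <- R4 - (3)*R1:  [  0   0   6  -7 ]
R3 <- R3 - (2)*R2:  [  0   0  -3   1 ]
R4: entry in column 2 is already 0 -> m_{42} = 0 (no row operation needed)
R4 <- R4 - (-2)*R3:  [  0   0   0  -5 ]
Multipliers (in order of application): m_{21} = -3, m_{31} = -3, m_{41} = 3, m_{32} = 2, m_{42} = 0, m_{43} = -2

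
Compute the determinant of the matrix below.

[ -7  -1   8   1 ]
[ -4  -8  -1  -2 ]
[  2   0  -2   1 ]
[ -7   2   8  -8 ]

Forward elimination:
R2 <- R2 - (4/7)*R1:  [     0  -52/7  -39/7  -18/7 ]
R3 <- R3 - (-2/7)*R1:  [    0  -2/7   2/7   9/7 ]
R4 <- R4 - (1)*R1:  [  0   3   0  -9 ]
R3 <- R3 - (1/26)*R2:  [     0      0    1/2  18/13 ]
R4 <- R4 - (-21/52)*R2:  [       0        0     -9/4  -261/26 ]
R4 <- R4 - (-9/2)*R3:  [      0       0       0  -99/26 ]
Upper-triangular form:
[ -7     -1      8       1 ]
[  0  -52/7  -39/7   -18/7 ]
[  0      0    1/2   18/13 ]
[  0      0      0  -99/26 ]
det(A) = (-1)^0 * (-7) * (-52/7) * (1/2) * (-99/26) = -99  (0 row swaps -> sign +1)

det(A) = -99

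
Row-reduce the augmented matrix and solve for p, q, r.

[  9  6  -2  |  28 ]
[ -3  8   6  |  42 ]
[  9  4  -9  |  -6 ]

Forward elimination on [A|b]:
R2 <- R2 - (-1/3)*R1:  [     0     10   16/3  154/3 ]
R3 <- R3 - (1)*R1:  [   0   -2   -7  -34 ]
R3 <- R3 - (-1/5)*R2:  [       0        0   -89/15  -356/15 ]
Row echelon form:
[ 9   6      -2  |       28 ]
[ 0  10    16/3  |    154/3 ]
[ 0   0  -89/15  |  -356/15 ]
Back-substitution:
r = (-356/15) / (-89/15) = 4
q = (154/3 - (16/3)*(4)) / 10 = 3
p = (28 - (6)*(3) - (-2)*(4)) / 9 = 2

(2, 3, 4)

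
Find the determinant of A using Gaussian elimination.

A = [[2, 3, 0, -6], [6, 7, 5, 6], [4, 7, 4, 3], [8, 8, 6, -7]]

det(A) = 374

Forward elimination:
R2 <- R2 - (3)*R1:  [  0  -2   5  24 ]
R3 <- R3 - (2)*R1:  [  0   1   4  15 ]
R4 <- R4 - (4)*R1:  [  0  -4   6  17 ]
R3 <- R3 - (-1/2)*R2:  [    0     0  13/2    27 ]
R4 <- R4 - (2)*R2:  [   0    0   -4  -31 ]
R4 <- R4 - (-8/13)*R3:  [       0        0        0  -187/13 ]
Upper-triangular form:
[ 2   3     0       -6 ]
[ 0  -2     5       24 ]
[ 0   0  13/2       27 ]
[ 0   0     0  -187/13 ]
det(A) = (-1)^0 * (2) * (-2) * (13/2) * (-187/13) = 374  (0 row swaps -> sign +1)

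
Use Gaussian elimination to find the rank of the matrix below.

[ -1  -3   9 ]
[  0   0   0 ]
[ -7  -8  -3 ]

rank(A) = 2

Row reduction:
R3 <- R3 - (7)*R1:  [   0   13  -66 ]
R2 <-> R3   (pivot in column 2 was zero)
[ -1  -3    9 ]
[  0  13  -66 ]
[  0   0    0 ]
Row echelon form:
[ -1  -3    9 ]
[  0  13  -66 ]
[  0   0    0 ]
Nonzero rows / pivot columns: 2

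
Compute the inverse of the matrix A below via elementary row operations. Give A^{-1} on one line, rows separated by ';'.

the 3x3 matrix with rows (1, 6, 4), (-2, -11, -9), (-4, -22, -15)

Gauss-Jordan on [A | I]:
R2 <- R2 - (-2)*R1:  [  0   1  -1  |   2   1   0 ]
R3 <- R3 - (-4)*R1:  [ 0  2  1  |  4  0  1 ]
R1 <- R1 - (6)*R2:  [   1    0   10  |  -11   -6    0 ]
R3 <- R3 - (2)*R2:  [  0   0   3  |   0  -2   1 ]
R3 <- (1/3)*R3:  [    0     0     1  |     0  -2/3   1/3 ]
R1 <- R1 - (10)*R3:  [     1      0      0  |    -11    2/3  -10/3 ]
R2 <- R2 - (-1)*R3:  [   0    1    0  |    2  1/3  1/3 ]
Right block of [I | A^{-1}] is the inverse:
[ -11   2/3  -10/3 ]
[   2   1/3    1/3 ]
[   0  -2/3    1/3 ]

inverse = [-11 2/3 -10/3; 2 1/3 1/3; 0 -2/3 1/3]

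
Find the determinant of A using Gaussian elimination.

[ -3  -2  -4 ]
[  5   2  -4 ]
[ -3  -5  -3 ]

Forward elimination:
R2 <- R2 - (-5/3)*R1:  [     0   -4/3  -32/3 ]
R3 <- R3 - (1)*R1:  [  0  -3   1 ]
R3 <- R3 - (9/4)*R2:  [  0   0  25 ]
Upper-triangular form:
[ -3    -2     -4 ]
[  0  -4/3  -32/3 ]
[  0     0     25 ]
det(A) = (-1)^0 * (-3) * (-4/3) * (25) = 100  (0 row swaps -> sign +1)

det(A) = 100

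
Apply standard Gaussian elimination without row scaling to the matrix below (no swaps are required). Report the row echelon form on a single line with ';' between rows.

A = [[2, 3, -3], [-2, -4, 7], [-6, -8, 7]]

REF = [2 3 -3; 0 -1 4; 0 0 2]

Forward elimination:
R2 <- R2 - (-1)*R1:  [  0  -1   4 ]
R3 <- R3 - (-3)*R1:  [  0   1  -2 ]
R3 <- R3 - (-1)*R2:  [ 0  0  2 ]
Row echelon form:
[ 2   3  -3 ]
[ 0  -1   4 ]
[ 0   0   2 ]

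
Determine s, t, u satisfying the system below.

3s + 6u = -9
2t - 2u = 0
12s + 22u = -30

Forward elimination on [A|b]:
R3 <- R3 - (4)*R1:  [  0   0  -2   6 ]
Row echelon form:
[ 3  0   6  |  -9 ]
[ 0  2  -2  |   0 ]
[ 0  0  -2  |   6 ]
Back-substitution:
u = (6) / -2 = -3
t = (0 - (-2)*(-3)) / 2 = -3
s = (-9 - (6)*(-3)) / 3 = 3

(3, -3, -3)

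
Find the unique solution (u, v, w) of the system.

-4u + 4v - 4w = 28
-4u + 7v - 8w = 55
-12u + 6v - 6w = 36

Forward elimination on [A|b]:
R2 <- R2 - (1)*R1:  [  0   3  -4  27 ]
R3 <- R3 - (3)*R1:  [   0   -6    6  -48 ]
R3 <- R3 - (-2)*R2:  [  0   0  -2   6 ]
Row echelon form:
[ -4  4  -4  |  28 ]
[  0  3  -4  |  27 ]
[  0  0  -2  |   6 ]
Back-substitution:
w = (6) / -2 = -3
v = (27 - (-4)*(-3)) / 3 = 5
u = (28 - (4)*(5) - (-4)*(-3)) / -4 = 1

(1, 5, -3)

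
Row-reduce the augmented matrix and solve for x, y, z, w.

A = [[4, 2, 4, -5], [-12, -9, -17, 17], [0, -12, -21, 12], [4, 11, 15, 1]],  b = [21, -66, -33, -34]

(0, -4, 1, -5)

Forward elimination on [A|b]:
R2 <- R2 - (-3)*R1:  [  0  -3  -5   2  -3 ]
R4 <- R4 - (1)*R1:  [   0    9   11    6  -55 ]
R3 <- R3 - (4)*R2:  [   0    0   -1    4  -21 ]
R4 <- R4 - (-3)*R2:  [   0    0   -4   12  -64 ]
R4 <- R4 - (4)*R3:  [  0   0   0  -4  20 ]
Row echelon form:
[ 4   2   4  -5  |   21 ]
[ 0  -3  -5   2  |   -3 ]
[ 0   0  -1   4  |  -21 ]
[ 0   0   0  -4  |   20 ]
Back-substitution:
w = (20) / -4 = -5
z = (-21 - (4)*(-5)) / -1 = 1
y = (-3 - (-5)*(1) - (2)*(-5)) / -3 = -4
x = (21 - (2)*(-4) - (4)*(1) - (-5)*(-5)) / 4 = 0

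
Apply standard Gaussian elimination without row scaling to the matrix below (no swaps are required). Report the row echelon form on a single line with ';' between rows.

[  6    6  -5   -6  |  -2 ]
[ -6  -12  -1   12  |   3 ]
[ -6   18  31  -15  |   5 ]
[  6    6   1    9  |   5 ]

Forward elimination:
R2 <- R2 - (-1)*R1:  [  0  -6  -6   6   1 ]
R3 <- R3 - (-1)*R1:  [   0   24   26  -21    3 ]
R4 <- R4 - (1)*R1:  [  0   0   6  15   7 ]
R3 <- R3 - (-4)*R2:  [ 0  0  2  3  7 ]
R4 <- R4 - (3)*R3:  [   0    0    0    6  -14 ]
Row echelon form:
[ 6   6  -5  -6  |   -2 ]
[ 0  -6  -6   6  |    1 ]
[ 0   0   2   3  |    7 ]
[ 0   0   0   6  |  -14 ]

REF = [6 6 -5 -6 -2; 0 -6 -6 6 1; 0 0 2 3 7; 0 0 0 6 -14]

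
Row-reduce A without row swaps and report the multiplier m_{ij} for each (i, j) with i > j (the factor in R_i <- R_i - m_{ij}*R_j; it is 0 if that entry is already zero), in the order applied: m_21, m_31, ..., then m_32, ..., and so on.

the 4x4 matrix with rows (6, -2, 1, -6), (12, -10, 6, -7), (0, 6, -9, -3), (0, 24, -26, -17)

multipliers: 2, 0, 0, -1, -4, 2

Forward elimination:
R2 <- R2 - (2)*R1:  [  0  -6   4   5 ]
R3: entry in column 1 is already 0 -> m_{31} = 0 (no row operation needed)
R4: entry in column 1 is already 0 -> m_{41} = 0 (no row operation needed)
R3 <- R3 - (-1)*R2:  [  0   0  -5   2 ]
R4 <- R4 - (-4)*R2:  [   0    0  -10    3 ]
R4 <- R4 - (2)*R3:  [  0   0   0  -1 ]
Multipliers (in order of application): m_{21} = 2, m_{31} = 0, m_{41} = 0, m_{32} = -1, m_{42} = -4, m_{43} = 2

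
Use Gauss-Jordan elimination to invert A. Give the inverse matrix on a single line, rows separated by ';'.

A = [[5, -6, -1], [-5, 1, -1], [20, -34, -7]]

inverse = [41/25 8/25 -7/25; 11/5 3/5 -2/5; -6 -2 1]

Gauss-Jordan on [A | I]:
R1 <- (1/5)*R1:  [    1  -6/5  -1/5  |   1/5     0     0 ]
R2 <- R2 - (-5)*R1:  [  0  -5  -2  |   1   1   0 ]
R3 <- R3 - (20)*R1:  [   0  -10   -3  |   -4    0    1 ]
R2 <- (1/-5)*R2:  [    0     1   2/5  |  -1/5  -1/5     0 ]
R1 <- R1 - (-6/5)*R2:  [     1      0   7/25  |  -1/25  -6/25      0 ]
R3 <- R3 - (-10)*R2:  [  0   0   1  |  -6  -2   1 ]
R1 <- R1 - (7/25)*R3:  [     1      0      0  |  41/25   8/25  -7/25 ]
R2 <- R2 - (2/5)*R3:  [    0     1     0  |  11/5   3/5  -2/5 ]
Right block of [I | A^{-1}] is the inverse:
[ 41/25  8/25  -7/25 ]
[  11/5   3/5   -2/5 ]
[    -6    -2      1 ]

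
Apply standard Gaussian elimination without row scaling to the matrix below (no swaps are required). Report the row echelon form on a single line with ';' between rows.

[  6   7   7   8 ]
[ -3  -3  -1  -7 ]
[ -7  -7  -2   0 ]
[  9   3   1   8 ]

Forward elimination:
R2 <- R2 - (-1/2)*R1:  [   0  1/2  5/2   -3 ]
R3 <- R3 - (-7/6)*R1:  [    0   7/6  37/6  28/3 ]
R4 <- R4 - (3/2)*R1:  [     0  -15/2  -19/2     -4 ]
R3 <- R3 - (7/3)*R2:  [    0     0   1/3  49/3 ]
R4 <- R4 - (-15)*R2:  [   0    0   28  -49 ]
R4 <- R4 - (84)*R3:  [     0      0      0  -1421 ]
Row echelon form:
[ 6    7    7      8 ]
[ 0  1/2  5/2     -3 ]
[ 0    0  1/3   49/3 ]
[ 0    0    0  -1421 ]

REF = [6 7 7 8; 0 1/2 5/2 -3; 0 0 1/3 49/3; 0 0 0 -1421]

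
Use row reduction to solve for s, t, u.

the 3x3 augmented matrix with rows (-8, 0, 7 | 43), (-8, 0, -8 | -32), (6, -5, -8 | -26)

Forward elimination on [A|b]:
R2 <- R2 - (1)*R1:  [   0    0  -15  -75 ]
R3 <- R3 - (-3/4)*R1:  [     0     -5  -11/4   25/4 ]
R2 <-> R3   (pivot in column 2 was zero)
[ -8   0      7    43 ]
[  0  -5  -11/4  25/4 ]
[  0   0    -15   -75 ]
Row echelon form:
[ -8   0      7  |    43 ]
[  0  -5  -11/4  |  25/4 ]
[  0   0    -15  |   -75 ]
Back-substitution:
u = (-75) / -15 = 5
t = (25/4 - (-11/4)*(5)) / -5 = -4
s = (43 - (7)*(5)) / -8 = -1

(-1, -4, 5)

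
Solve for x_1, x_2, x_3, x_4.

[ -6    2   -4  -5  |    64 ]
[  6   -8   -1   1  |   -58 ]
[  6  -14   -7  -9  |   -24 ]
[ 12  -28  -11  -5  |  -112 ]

Forward elimination on [A|b]:
R2 <- R2 - (-1)*R1:  [  0  -6  -5  -4   6 ]
R3 <- R3 - (-1)*R1:  [   0  -12  -11  -14   40 ]
R4 <- R4 - (-2)*R1:  [   0  -24  -19  -15   16 ]
R3 <- R3 - (2)*R2:  [  0   0  -1  -6  28 ]
R4 <- R4 - (4)*R2:  [  0   0   1   1  -8 ]
R4 <- R4 - (-1)*R3:  [  0   0   0  -5  20 ]
Row echelon form:
[ -6   2  -4  -5  |  64 ]
[  0  -6  -5  -4  |   6 ]
[  0   0  -1  -6  |  28 ]
[  0   0   0  -5  |  20 ]
Back-substitution:
x_4 = (20) / -5 = -4
x_3 = (28 - (-6)*(-4)) / -1 = -4
x_2 = (6 - (-5)*(-4) - (-4)*(-4)) / -6 = 5
x_1 = (64 - (2)*(5) - (-4)*(-4) - (-5)*(-4)) / -6 = -3

(-3, 5, -4, -4)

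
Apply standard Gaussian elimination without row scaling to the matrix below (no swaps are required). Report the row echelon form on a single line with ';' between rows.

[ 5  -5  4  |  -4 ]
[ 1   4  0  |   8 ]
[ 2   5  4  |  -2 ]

REF = [5 -5 4 -4; 0 5 -4/5 44/5; 0 0 88/25 -318/25]

Forward elimination:
R2 <- R2 - (1/5)*R1:  [    0     5  -4/5  44/5 ]
R3 <- R3 - (2/5)*R1:  [    0     7  12/5  -2/5 ]
R3 <- R3 - (7/5)*R2:  [       0        0    88/25  -318/25 ]
Row echelon form:
[ 5  -5      4  |       -4 ]
[ 0   5   -4/5  |     44/5 ]
[ 0   0  88/25  |  -318/25 ]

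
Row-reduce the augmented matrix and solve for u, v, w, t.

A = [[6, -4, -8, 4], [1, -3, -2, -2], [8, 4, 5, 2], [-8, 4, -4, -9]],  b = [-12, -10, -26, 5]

(-4, 0, 0, 3)

Forward elimination on [A|b]:
R2 <- R2 - (1/6)*R1:  [    0  -7/3  -2/3  -8/3    -8 ]
R3 <- R3 - (4/3)*R1:  [     0   28/3   47/3  -10/3    -10 ]
R4 <- R4 - (-4/3)*R1:  [     0   -4/3  -44/3  -11/3    -11 ]
R3 <- R3 - (-4)*R2:  [   0    0   13  -14  -42 ]
R4 <- R4 - (4/7)*R2:  [      0       0  -100/7   -15/7   -45/7 ]
R4 <- R4 - (-100/91)*R3:  [        0         0         0  -1595/91  -4785/91 ]
Row echelon form:
[ 6    -4    -8         4  |       -12 ]
[ 0  -7/3  -2/3      -8/3  |        -8 ]
[ 0     0    13       -14  |       -42 ]
[ 0     0     0  -1595/91  |  -4785/91 ]
Back-substitution:
t = (-4785/91) / (-1595/91) = 3
w = (-42 - (-14)*(3)) / 13 = 0
v = (-8 - (-2/3)*(0) - (-8/3)*(3)) / (-7/3) = 0
u = (-12 - (-4)*(0) - (-8)*(0) - (4)*(3)) / 6 = -4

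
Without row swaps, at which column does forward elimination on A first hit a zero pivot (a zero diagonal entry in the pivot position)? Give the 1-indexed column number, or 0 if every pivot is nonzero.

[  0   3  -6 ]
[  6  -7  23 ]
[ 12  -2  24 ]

Naive forward elimination:
Pivot entry (1,1) is zero but row 2 has 6 in column 1 -> naive elimination stops; a row interchange (e.g. R1 <-> R2) would be required here.

first zero-pivot column = 1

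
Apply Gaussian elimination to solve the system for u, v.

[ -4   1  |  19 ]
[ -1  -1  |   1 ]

(-4, 3)

Forward elimination on [A|b]:
R2 <- R2 - (1/4)*R1:  [     0   -5/4  -15/4 ]
Row echelon form:
[ -4     1  |     19 ]
[  0  -5/4  |  -15/4 ]
Back-substitution:
v = (-15/4) / (-5/4) = 3
u = (19 - (1)*(3)) / -4 = -4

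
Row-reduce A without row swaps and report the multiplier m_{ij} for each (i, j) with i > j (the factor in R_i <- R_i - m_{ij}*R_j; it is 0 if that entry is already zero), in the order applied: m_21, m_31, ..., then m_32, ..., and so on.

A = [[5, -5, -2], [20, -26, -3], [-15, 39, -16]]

Forward elimination:
R2 <- R2 - (4)*R1:  [  0  -6   5 ]
R3 <- R3 - (-3)*R1:  [   0   24  -22 ]
R3 <- R3 - (-4)*R2:  [  0   0  -2 ]
Multipliers (in order of application): m_{21} = 4, m_{31} = -3, m_{32} = -4

multipliers: 4, -3, -4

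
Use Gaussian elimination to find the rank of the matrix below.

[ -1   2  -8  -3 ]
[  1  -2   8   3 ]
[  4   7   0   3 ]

Row reduction:
R2 <- R2 - (-1)*R1:  [ 0  0  0  0 ]
R3 <- R3 - (-4)*R1:  [   0   15  -32   -9 ]
R2 <-> R3   (pivot in column 2 was zero)
[ -1   2   -8  -3 ]
[  0  15  -32  -9 ]
[  0   0    0   0 ]
Row echelon form:
[ -1   2   -8  -3 ]
[  0  15  -32  -9 ]
[  0   0    0   0 ]
Nonzero rows / pivot columns: 2

rank(A) = 2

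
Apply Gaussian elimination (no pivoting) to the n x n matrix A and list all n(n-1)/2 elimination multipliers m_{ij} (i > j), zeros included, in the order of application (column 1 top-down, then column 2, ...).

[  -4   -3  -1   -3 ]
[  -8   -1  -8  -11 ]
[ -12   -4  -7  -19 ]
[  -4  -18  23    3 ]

Forward elimination:
R2 <- R2 - (2)*R1:  [  0   5  -6  -5 ]
R3 <- R3 - (3)*R1:  [   0    5   -4  -10 ]
R4 <- R4 - (1)*R1:  [   0  -15   24    6 ]
R3 <- R3 - (1)*R2:  [  0   0   2  -5 ]
R4 <- R4 - (-3)*R2:  [  0   0   6  -9 ]
R4 <- R4 - (3)*R3:  [ 0  0  0  6 ]
Multipliers (in order of application): m_{21} = 2, m_{31} = 3, m_{41} = 1, m_{32} = 1, m_{42} = -3, m_{43} = 3

multipliers: 2, 3, 1, 1, -3, 3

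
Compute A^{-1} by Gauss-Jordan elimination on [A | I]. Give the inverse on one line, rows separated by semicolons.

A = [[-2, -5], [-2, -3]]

Gauss-Jordan on [A | I]:
R1 <- (1/-2)*R1:  [    1   5/2  |  -1/2     0 ]
R2 <- R2 - (-2)*R1:  [  0   2  |  -1   1 ]
R2 <- (1/2)*R2:  [    0     1  |  -1/2   1/2 ]
R1 <- R1 - (5/2)*R2:  [    1     0  |   3/4  -5/4 ]
Right block of [I | A^{-1}] is the inverse:
[  3/4  -5/4 ]
[ -1/2   1/2 ]

inverse = [3/4 -5/4; -1/2 1/2]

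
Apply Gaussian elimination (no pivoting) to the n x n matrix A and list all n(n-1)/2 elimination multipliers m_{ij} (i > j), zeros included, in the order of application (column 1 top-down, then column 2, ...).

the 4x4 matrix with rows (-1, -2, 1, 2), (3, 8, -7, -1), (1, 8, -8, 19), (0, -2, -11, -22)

multipliers: -3, -1, 0, 3, -1, -3

Forward elimination:
R2 <- R2 - (-3)*R1:  [  0   2  -4   5 ]
R3 <- R3 - (-1)*R1:  [  0   6  -7  21 ]
R4: entry in column 1 is already 0 -> m_{41} = 0 (no row operation needed)
R3 <- R3 - (3)*R2:  [ 0  0  5  6 ]
R4 <- R4 - (-1)*R2:  [   0    0  -15  -17 ]
R4 <- R4 - (-3)*R3:  [ 0  0  0  1 ]
Multipliers (in order of application): m_{21} = -3, m_{31} = -1, m_{41} = 0, m_{32} = 3, m_{42} = -1, m_{43} = -3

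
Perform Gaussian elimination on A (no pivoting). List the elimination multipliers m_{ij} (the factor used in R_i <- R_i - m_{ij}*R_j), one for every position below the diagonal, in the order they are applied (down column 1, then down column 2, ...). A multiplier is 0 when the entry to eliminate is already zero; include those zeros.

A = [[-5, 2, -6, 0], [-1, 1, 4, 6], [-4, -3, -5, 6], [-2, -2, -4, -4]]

Forward elimination:
R2 <- R2 - (1/5)*R1:  [    0   3/5  26/5     6 ]
R3 <- R3 - (4/5)*R1:  [     0  -23/5   -1/5      6 ]
R4 <- R4 - (2/5)*R1:  [     0  -14/5   -8/5     -4 ]
R3 <- R3 - (-23/3)*R2:  [     0      0  119/3     52 ]
R4 <- R4 - (-14/3)*R2:  [    0     0  68/3    24 ]
R4 <- R4 - (4/7)*R3:  [     0      0      0  -40/7 ]
Multipliers (in order of application): m_{21} = 1/5, m_{31} = 4/5, m_{41} = 2/5, m_{32} = -23/3, m_{42} = -14/3, m_{43} = 4/7

multipliers: 1/5, 4/5, 2/5, -23/3, -14/3, 4/7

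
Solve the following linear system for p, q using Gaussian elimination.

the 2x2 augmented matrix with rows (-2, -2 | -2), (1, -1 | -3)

(-1, 2)

Forward elimination on [A|b]:
R2 <- R2 - (-1/2)*R1:  [  0  -2  -4 ]
Row echelon form:
[ -2  -2  |  -2 ]
[  0  -2  |  -4 ]
Back-substitution:
q = (-4) / -2 = 2
p = (-2 - (-2)*(2)) / -2 = -1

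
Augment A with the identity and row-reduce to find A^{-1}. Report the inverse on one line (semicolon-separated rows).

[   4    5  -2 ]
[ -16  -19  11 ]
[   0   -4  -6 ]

inverse = [79/12 19/12 17/24; -4 -1 -1/2; 8/3 2/3 1/6]

Gauss-Jordan on [A | I]:
R1 <- (1/4)*R1:  [    1   5/4  -1/2  |   1/4     0     0 ]
R2 <- R2 - (-16)*R1:  [ 0  1  3  |  4  1  0 ]
R1 <- R1 - (5/4)*R2:  [     1      0  -17/4  |  -19/4   -5/4      0 ]
R3 <- R3 - (-4)*R2:  [  0   0   6  |  16   4   1 ]
R3 <- (1/6)*R3:  [   0    0    1  |  8/3  2/3  1/6 ]
R1 <- R1 - (-17/4)*R3:  [     1      0      0  |  79/12  19/12  17/24 ]
R2 <- R2 - (3)*R3:  [    0     1     0  |    -4    -1  -1/2 ]
Right block of [I | A^{-1}] is the inverse:
[ 79/12  19/12  17/24 ]
[    -4     -1   -1/2 ]
[   8/3    2/3    1/6 ]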